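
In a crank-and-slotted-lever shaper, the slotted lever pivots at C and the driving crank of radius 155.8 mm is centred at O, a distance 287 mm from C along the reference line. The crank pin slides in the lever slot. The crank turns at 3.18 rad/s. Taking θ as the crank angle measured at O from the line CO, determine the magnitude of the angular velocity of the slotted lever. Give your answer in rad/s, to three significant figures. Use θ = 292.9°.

0.937

ω = 3.18 rad/s
Crank pin A relative to C: A = (d + r cosθ, r sinθ); lever angle φ = atan2(r sinθ, d + r cosθ).
Differentiating tanφ: φ̇ = rω(d cosθ + r)/(d² + r² + 2dr cosθ).
d² + r² + 2dr cosθ = |CA|² = 0.141442 m²;  d cosθ + r = +0.26748 m.
|ω_lever| = |0.1558·3.18·+0.26748| / 0.141442 = 0.93693 rad/s.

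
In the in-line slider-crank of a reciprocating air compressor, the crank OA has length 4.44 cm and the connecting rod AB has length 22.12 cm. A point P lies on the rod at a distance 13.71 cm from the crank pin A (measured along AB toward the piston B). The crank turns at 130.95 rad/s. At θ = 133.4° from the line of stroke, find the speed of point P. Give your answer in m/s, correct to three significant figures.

ω = 130.9 rad/s.  Crank-pin speed |V_A| = rω = 5.8142 m/s, perpendicular to OA.
Rod angle: sinφ = −(r/L) sinθ ⇒ φ = -8.386°; ω_rod = −rω cosθ/√(L²−r²sin²θ) = +18.255 rad/s.
V_P = V_A + ω_rod × AP, with AP = 0.1371 m along the rod.
Components: V_Px = −rω sinθ − a·ω_rod·sinφ = -3.8594 m/s;  V_Py = rω cosθ + a·ω_rod·cosφ = -1.5188 m/s.
|V_P| = √(V_Px² + V_Py²) = 4.1475 m/s.

4.15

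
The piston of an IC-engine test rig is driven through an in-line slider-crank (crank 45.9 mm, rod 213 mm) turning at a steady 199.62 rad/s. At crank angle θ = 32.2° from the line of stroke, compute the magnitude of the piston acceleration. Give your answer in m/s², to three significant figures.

1720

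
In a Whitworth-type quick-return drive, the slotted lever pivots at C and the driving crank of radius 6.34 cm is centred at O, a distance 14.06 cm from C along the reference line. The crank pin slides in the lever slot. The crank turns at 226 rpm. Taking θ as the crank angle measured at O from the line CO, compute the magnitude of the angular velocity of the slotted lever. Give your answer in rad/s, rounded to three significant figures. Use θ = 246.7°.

0.698

ω = 23.67 rad/s (from 226 rpm).
Crank pin A relative to C: A = (d + r cosθ, r sinθ); lever angle φ = atan2(r sinθ, d + r cosθ).
Differentiating tanφ: φ̇ = rω(d cosθ + r)/(d² + r² + 2dr cosθ).
d² + r² + 2dr cosθ = |CA|² = 0.0167361 m²;  d cosθ + r = +0.0077863 m.
|ω_lever| = |0.0634·23.67·+0.0077863| / 0.0167361 = 0.69808 rad/s.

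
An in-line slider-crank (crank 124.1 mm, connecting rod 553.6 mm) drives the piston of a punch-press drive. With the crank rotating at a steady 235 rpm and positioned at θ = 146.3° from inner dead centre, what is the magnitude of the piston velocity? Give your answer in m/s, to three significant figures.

1.38

ω = 2π·235/60 = 24.61 rad/s
For an in-line slider-crank, x = r cosθ + √(L² − r² sin²θ), so v = −rω sinθ·[1 + r cosθ/√(L² − r² sin²θ)].
With r = 0.1241 m, L = 0.5536 m, θ = 146.3°: √(L² − r² sin²θ) = 0.5493 m.
v = −0.1241·24.61·0.55484·[1 + 0.1241·-0.83195/0.5493] = -1.376 m/s.
|v| = 1.376 m/s.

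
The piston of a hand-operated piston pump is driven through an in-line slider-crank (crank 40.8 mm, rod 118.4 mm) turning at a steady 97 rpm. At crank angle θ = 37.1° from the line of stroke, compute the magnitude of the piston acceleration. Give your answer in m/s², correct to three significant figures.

3.80

ω = 2π·97/60 = 10.16 rad/s
x(θ) = r cosθ + √(L² − r² sin²θ); with ω constant, a = ω²·d²x/dθ².
d²x/dθ² = −r cosθ − r²(cos2θ)/√u − r⁴ sin²2θ/(4u^{3/2}),  u = L² − r² sin²θ = 0.0134129 m².
Substituting r = 0.0408 m, L = 0.1184 m, θ = 37.1°: d²x/dθ² = -0.036868 m.
a = ω²·d²x/dθ² = (10.16)²·(-0.036868) = -3.8041 m/s²;  |a| = 3.8041 m/s².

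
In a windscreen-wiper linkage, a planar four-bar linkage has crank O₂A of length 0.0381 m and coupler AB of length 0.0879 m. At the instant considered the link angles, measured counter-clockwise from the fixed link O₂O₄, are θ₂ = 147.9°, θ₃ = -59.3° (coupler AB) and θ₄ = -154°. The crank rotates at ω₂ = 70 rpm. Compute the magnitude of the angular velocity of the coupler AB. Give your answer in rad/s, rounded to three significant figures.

2.71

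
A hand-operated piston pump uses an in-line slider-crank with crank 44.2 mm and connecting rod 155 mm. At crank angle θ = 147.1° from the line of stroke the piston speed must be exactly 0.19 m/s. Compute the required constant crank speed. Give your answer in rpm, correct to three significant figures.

99.7

For an in-line slider-crank, |v_piston| = rω|sinθ|·[1 + r cosθ/√(L² − r² sin²θ)].
With r = 0.0442 m, L = 0.155 m, θ = 147.1°: the bracketed kinematic factor |dx/dθ| = 0.01819 m.
ω = v/|dx/dθ| = 0.19/0.01819 = 10.445 rad/s.
N = 60ω/(2π) = 99.746 rpm.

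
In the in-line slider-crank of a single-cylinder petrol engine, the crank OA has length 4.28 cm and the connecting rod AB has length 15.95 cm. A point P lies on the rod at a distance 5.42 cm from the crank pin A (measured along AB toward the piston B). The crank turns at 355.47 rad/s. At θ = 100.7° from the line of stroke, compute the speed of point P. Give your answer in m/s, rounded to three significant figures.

ω = 355.5 rad/s.  Crank-pin speed |V_A| = rω = 15.214 m/s, perpendicular to OA.
Rod angle: sinφ = −(r/L) sinθ ⇒ φ = -15.288°; ω_rod = −rω cosθ/√(L²−r²sin²θ) = +18.36 rad/s.
V_P = V_A + ω_rod × AP, with AP = 0.0542 m along the rod.
Components: V_Px = −rω sinθ − a·ω_rod·sinφ = -14.687 m/s;  V_Py = rω cosθ + a·ω_rod·cosφ = -1.8649 m/s.
|V_P| = √(V_Px² + V_Py²) = 14.805 m/s.

14.8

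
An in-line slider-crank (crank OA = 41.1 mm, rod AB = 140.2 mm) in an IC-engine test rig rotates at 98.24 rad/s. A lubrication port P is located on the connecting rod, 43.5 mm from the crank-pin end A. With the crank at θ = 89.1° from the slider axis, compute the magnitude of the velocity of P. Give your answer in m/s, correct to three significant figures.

4.04

ω = 98.24 rad/s.  Crank-pin speed |V_A| = rω = 4.0377 m/s, perpendicular to OA.
Rod angle: sinφ = −(r/L) sinθ ⇒ φ = -17.045°; ω_rod = −rω cosθ/√(L²−r²sin²θ) = -0.47314 rad/s.
V_P = V_A + ω_rod × AP, with AP = 0.0435 m along the rod.
Components: V_Px = −rω sinθ − a·ω_rod·sinφ = -4.0432 m/s;  V_Py = rω cosθ + a·ω_rod·cosφ = +0.043743 m/s.
|V_P| = √(V_Px² + V_Py²) = 4.0434 m/s.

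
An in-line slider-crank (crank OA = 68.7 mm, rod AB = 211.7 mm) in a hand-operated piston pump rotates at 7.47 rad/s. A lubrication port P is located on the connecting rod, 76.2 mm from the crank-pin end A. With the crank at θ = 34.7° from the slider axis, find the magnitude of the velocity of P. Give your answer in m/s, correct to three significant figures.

0.419

ω = 7.47 rad/s.  Crank-pin speed |V_A| = rω = 0.51319 m/s, perpendicular to OA.
Rod angle: sinφ = −(r/L) sinθ ⇒ φ = -10.646°; ω_rod = −rω cosθ/√(L²−r²sin²θ) = -2.0279 rad/s.
V_P = V_A + ω_rod × AP, with AP = 0.0762 m along the rod.
Components: V_Px = −rω sinθ − a·ω_rod·sinφ = -0.3207 m/s;  V_Py = rω cosθ + a·ω_rod·cosφ = +0.27005 m/s.
|V_P| = √(V_Px² + V_Py²) = 0.41925 m/s.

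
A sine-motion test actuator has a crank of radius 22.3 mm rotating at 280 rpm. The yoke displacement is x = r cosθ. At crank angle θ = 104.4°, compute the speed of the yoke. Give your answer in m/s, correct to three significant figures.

0.633

ω = 29.32 rad/s (from 280 rpm).
x = r cosθ ⇒ ẋ = −rω sinθ.
|v| = rω|sinθ| = 0.0223·29.32·|sin 104.4°| = 0.63333 m/s.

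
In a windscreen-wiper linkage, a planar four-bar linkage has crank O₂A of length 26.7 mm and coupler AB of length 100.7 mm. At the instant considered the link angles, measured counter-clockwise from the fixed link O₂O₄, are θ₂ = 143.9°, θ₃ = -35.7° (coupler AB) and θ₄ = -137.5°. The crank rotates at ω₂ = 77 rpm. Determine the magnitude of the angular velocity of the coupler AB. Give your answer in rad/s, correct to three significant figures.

ω₂ = 8.063 rad/s (from 77 rpm).
Differentiating the loop-closure r₂e^{iθ₂}+r₃e^{iθ₃}=r₁+r₄e^{iθ₄} gives r₂ω₂e^{iθ₂}+r₃ω₃e^{iθ₃}=r₄ω₄e^{iθ₄}.
Eliminating the other unknown: ω₃ = r₂ω₂ sin(θ₄−θ₂) / [r₃ sin(θ₃−θ₄)].
Numerator sine = +0.98027; denominator sine = +0.97887.
Result = 0.0267·8.063·(+0.98027) / (0.1007·(+0.97887)) = +2.141 rad/s; magnitude 2.141 rad/s.

2.14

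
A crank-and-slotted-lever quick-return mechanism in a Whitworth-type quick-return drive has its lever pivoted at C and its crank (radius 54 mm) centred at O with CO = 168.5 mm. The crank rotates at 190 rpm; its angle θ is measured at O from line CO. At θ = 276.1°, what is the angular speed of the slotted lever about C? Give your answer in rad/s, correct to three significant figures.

ω = 19.9 rad/s (from 190 rpm).
Crank pin A relative to C: A = (d + r cosθ, r sinθ); lever angle φ = atan2(r sinθ, d + r cosθ).
Differentiating tanφ: φ̇ = rω(d cosθ + r)/(d² + r² + 2dr cosθ).
d² + r² + 2dr cosθ = |CA|² = 0.033242 m²;  d cosθ + r = +0.071905 m.
|ω_lever| = |0.054·19.9·+0.071905| / 0.033242 = 2.3241 rad/s.

2.32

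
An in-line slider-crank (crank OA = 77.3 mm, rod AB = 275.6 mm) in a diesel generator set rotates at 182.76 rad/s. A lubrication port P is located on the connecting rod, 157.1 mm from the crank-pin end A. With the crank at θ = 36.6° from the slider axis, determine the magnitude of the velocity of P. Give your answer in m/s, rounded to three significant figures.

10.7

ω = 182.8 rad/s.  Crank-pin speed |V_A| = rω = 14.127 m/s, perpendicular to OA.
Rod angle: sinφ = −(r/L) sinθ ⇒ φ = -9.627°; ω_rod = −rω cosθ/√(L²−r²sin²θ) = -41.74 rad/s.
V_P = V_A + ω_rod × AP, with AP = 0.1571 m along the rod.
Components: V_Px = −rω sinθ − a·ω_rod·sinφ = -9.5197 m/s;  V_Py = rω cosθ + a·ω_rod·cosφ = +4.8766 m/s.
|V_P| = √(V_Px² + V_Py²) = 10.696 m/s.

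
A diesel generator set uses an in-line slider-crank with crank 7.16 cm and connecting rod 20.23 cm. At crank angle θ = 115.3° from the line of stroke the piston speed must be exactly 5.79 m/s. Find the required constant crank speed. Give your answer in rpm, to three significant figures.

1020

For an in-line slider-crank, |v_piston| = rω|sinθ|·[1 + r cosθ/√(L² − r² sin²θ)].
With r = 0.0716 m, L = 0.2023 m, θ = 115.3°: the bracketed kinematic factor |dx/dθ| = 0.054398 m.
ω = v/|dx/dθ| = 5.79/0.054398 = 106.44 rad/s.
N = 60ω/(2π) = 1016.4 rpm.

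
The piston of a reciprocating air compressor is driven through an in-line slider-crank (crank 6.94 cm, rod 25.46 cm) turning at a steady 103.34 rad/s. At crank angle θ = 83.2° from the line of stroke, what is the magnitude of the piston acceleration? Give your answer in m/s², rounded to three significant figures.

116

ω = 103.3 rad/s
x(θ) = r cosθ + √(L² − r² sin²θ); with ω constant, a = ω²·d²x/dθ².
d²x/dθ² = −r cosθ − r²(cos2θ)/√u − r⁴ sin²2θ/(4u^{3/2}),  u = L² − r² sin²θ = 0.0600723 m².
Substituting r = 0.0694 m, L = 0.2546 m, θ = 83.2°: d²x/dθ² = +0.010861 m.
a = ω²·d²x/dθ² = (103.3)²·(+0.010861) = +115.98 m/s²;  |a| = 115.98 m/s².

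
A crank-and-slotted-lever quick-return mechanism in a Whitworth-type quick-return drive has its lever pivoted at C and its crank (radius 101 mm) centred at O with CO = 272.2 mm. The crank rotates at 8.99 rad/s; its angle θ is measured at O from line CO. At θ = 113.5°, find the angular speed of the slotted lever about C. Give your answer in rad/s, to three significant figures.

0.110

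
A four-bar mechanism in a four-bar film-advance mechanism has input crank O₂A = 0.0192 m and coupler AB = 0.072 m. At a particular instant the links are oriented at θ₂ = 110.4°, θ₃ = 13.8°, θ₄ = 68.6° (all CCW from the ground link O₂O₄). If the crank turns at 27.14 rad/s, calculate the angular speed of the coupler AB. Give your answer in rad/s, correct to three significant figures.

5.90

ω₂ = 27.14 rad/s
Differentiating the loop-closure r₂e^{iθ₂}+r₃e^{iθ₃}=r₁+r₄e^{iθ₄} gives r₂ω₂e^{iθ₂}+r₃ω₃e^{iθ₃}=r₄ω₄e^{iθ₄}.
Eliminating the other unknown: ω₃ = r₂ω₂ sin(θ₄−θ₂) / [r₃ sin(θ₃−θ₄)].
Numerator sine = -0.66653; denominator sine = -0.81714.
Result = 0.0192·27.14·(-0.66653) / (0.072·(-0.81714)) = +5.9034 rad/s; magnitude 5.9034 rad/s.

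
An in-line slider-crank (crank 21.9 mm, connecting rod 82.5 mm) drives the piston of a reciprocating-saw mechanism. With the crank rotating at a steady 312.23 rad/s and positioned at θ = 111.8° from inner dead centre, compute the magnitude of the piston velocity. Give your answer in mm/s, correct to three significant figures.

5700

ω = 312.2 rad/s
For an in-line slider-crank, x = r cosθ + √(L² − r² sin²θ), so v = −rω sinθ·[1 + r cosθ/√(L² − r² sin²θ)].
With r = 0.0219 m, L = 0.0825 m, θ = 111.8°: √(L² − r² sin²θ) = 0.079955 m.
v = −0.0219·312.2·0.92849·[1 + 0.0219·-0.37137/0.079955] = -5.703 m/s.
|v| = 5.703 m/s = 5703 mm/s.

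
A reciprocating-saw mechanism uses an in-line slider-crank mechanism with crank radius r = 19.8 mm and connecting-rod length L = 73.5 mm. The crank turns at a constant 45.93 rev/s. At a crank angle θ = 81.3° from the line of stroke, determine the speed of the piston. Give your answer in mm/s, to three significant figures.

ω = 2π·45.9 = 288.6 rad/s
For an in-line slider-crank, x = r cosθ + √(L² − r² sin²θ), so v = −rω sinθ·[1 + r cosθ/√(L² − r² sin²θ)].
With r = 0.0198 m, L = 0.0735 m, θ = 81.3°: √(L² − r² sin²θ) = 0.070846 m.
v = −0.0198·288.6·0.98849·[1 + 0.0198·0.15126/0.070846] = -5.887 m/s.
|v| = 5.887 m/s = 5887 mm/s.

5890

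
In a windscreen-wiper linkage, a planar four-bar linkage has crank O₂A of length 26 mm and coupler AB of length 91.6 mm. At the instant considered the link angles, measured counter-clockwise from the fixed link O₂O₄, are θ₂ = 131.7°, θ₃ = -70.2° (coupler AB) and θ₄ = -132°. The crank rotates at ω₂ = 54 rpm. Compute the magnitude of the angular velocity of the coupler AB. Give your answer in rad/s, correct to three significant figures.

1.81

ω₂ = 5.655 rad/s (from 54 rpm).
Differentiating the loop-closure r₂e^{iθ₂}+r₃e^{iθ₃}=r₁+r₄e^{iθ₄} gives r₂ω₂e^{iθ₂}+r₃ω₃e^{iθ₃}=r₄ω₄e^{iθ₄}.
Eliminating the other unknown: ω₃ = r₂ω₂ sin(θ₄−θ₂) / [r₃ sin(θ₃−θ₄)].
Numerator sine = +0.99396; denominator sine = +0.88130.
Result = 0.026·5.655·(+0.99396) / (0.0916·(+0.88130)) = +1.8103 rad/s; magnitude 1.8103 rad/s.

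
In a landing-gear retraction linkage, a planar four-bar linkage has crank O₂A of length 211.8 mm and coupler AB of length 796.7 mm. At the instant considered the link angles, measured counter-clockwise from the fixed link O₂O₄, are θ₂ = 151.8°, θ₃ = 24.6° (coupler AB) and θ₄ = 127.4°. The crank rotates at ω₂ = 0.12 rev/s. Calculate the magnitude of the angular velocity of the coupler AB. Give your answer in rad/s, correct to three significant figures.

ω₂ = 0.754 rad/s (from 0.12 rev/s).
Differentiating the loop-closure r₂e^{iθ₂}+r₃e^{iθ₃}=r₁+r₄e^{iθ₄} gives r₂ω₂e^{iθ₂}+r₃ω₃e^{iθ₃}=r₄ω₄e^{iθ₄}.
Eliminating the other unknown: ω₃ = r₂ω₂ sin(θ₄−θ₂) / [r₃ sin(θ₃−θ₄)].
Numerator sine = -0.41310; denominator sine = -0.97515.
Result = 0.2118·0.754·(-0.41310) / (0.7967·(-0.97515)) = +0.084914 rad/s; magnitude 0.084914 rad/s.

0.0849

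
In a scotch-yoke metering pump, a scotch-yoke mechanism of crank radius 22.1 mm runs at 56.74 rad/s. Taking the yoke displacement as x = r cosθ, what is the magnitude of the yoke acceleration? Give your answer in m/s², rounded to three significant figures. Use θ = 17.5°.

67.9

ω = 56.74 rad/s
x = r cosθ ⇒ ẍ = −rω² cosθ (ω constant).
|a| = rω²|cosθ| = 0.0221·(56.74)²·|cos 17.5°| = 67.856 m/s².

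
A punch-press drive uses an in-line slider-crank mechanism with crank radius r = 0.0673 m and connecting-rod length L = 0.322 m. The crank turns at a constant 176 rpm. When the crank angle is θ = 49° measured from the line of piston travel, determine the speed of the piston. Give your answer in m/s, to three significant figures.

1.07

ω = 2π·176/60 = 18.43 rad/s
For an in-line slider-crank, x = r cosθ + √(L² − r² sin²θ), so v = −rω sinθ·[1 + r cosθ/√(L² − r² sin²θ)].
With r = 0.0673 m, L = 0.322 m, θ = 49°: √(L² − r² sin²θ) = 0.31797 m.
v = −0.0673·18.43·0.75471·[1 + 0.0673·0.65606/0.31797] = -1.0661 m/s.
|v| = 1.0661 m/s.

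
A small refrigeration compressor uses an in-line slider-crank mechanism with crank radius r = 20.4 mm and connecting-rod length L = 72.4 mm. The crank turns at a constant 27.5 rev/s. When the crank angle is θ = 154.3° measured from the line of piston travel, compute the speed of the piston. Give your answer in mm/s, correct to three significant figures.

ω = 2π·27.5 = 172.8 rad/s
For an in-line slider-crank, x = r cosθ + √(L² − r² sin²θ), so v = −rω sinθ·[1 + r cosθ/√(L² − r² sin²θ)].
With r = 0.0204 m, L = 0.0724 m, θ = 154.3°: √(L² − r² sin²θ) = 0.071857 m.
v = −0.0204·172.8·0.43366·[1 + 0.0204·-0.90108/0.071857] = -1.1376 m/s.
|v| = 1.1376 m/s = 1137.6 mm/s.

1140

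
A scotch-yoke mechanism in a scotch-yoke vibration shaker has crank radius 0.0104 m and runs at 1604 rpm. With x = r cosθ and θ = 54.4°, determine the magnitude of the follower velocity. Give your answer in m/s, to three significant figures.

ω = 168 rad/s (from 1604 rpm).
x = r cosθ ⇒ ẋ = −rω sinθ.
|v| = rω|sinθ| = 0.0104·168·|sin 54.4°| = 1.4204 m/s.

1.42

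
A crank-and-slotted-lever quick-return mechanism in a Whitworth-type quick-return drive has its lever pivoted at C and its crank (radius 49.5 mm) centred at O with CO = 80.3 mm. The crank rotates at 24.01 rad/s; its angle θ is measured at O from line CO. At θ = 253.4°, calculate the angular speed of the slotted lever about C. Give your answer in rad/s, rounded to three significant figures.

4.76

ω = 24.01 rad/s
Crank pin A relative to C: A = (d + r cosθ, r sinθ); lever angle φ = atan2(r sinθ, d + r cosθ).
Differentiating tanφ: φ̇ = rω(d cosθ + r)/(d² + r² + 2dr cosθ).
d² + r² + 2dr cosθ = |CA|² = 0.0066272 m²;  d cosθ + r = +0.026559 m.
|ω_lever| = |0.0495·24.01·+0.026559| / 0.0066272 = 4.763 rad/s.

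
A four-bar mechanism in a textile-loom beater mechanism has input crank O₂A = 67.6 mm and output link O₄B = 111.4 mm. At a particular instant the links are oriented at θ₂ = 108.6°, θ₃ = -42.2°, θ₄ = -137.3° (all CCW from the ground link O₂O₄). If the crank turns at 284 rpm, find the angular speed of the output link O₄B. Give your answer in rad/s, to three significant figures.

8.84

ω₂ = 29.74 rad/s (from 284 rpm).
Differentiating the loop-closure r₂e^{iθ₂}+r₃e^{iθ₃}=r₁+r₄e^{iθ₄} gives r₂ω₂e^{iθ₂}+r₃ω₃e^{iθ₃}=r₄ω₄e^{iθ₄}.
Eliminating the other unknown: ω₄ = r₂ω₂ sin(θ₂−θ₃) / [r₄ sin(θ₄−θ₃)].
Numerator sine = +0.48786; denominator sine = -0.99604.
Result = 0.0676·29.74·(+0.48786) / (0.1114·(-0.99604)) = -8.8395 rad/s; magnitude 8.8395 rad/s.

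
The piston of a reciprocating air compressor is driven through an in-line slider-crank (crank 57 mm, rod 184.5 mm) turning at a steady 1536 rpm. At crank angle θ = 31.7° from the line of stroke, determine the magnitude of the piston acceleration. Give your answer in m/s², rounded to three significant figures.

1470

ω = 2π·1536/60 = 160.8 rad/s
x(θ) = r cosθ + √(L² − r² sin²θ); with ω constant, a = ω²·d²x/dθ².
d²x/dθ² = −r cosθ − r²(cos2θ)/√u − r⁴ sin²2θ/(4u^{3/2}),  u = L² − r² sin²θ = 0.0331431 m².
Substituting r = 0.057 m, L = 0.1845 m, θ = 31.7°: d²x/dθ² = -0.056837 m.
a = ω²·d²x/dθ² = (160.8)²·(-0.056837) = -1470.5 m/s²;  |a| = 1470.5 m/s².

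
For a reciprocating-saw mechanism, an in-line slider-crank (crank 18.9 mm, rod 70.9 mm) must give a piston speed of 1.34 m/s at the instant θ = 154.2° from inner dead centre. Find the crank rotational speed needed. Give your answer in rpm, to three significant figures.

For an in-line slider-crank, |v_piston| = rω|sinθ|·[1 + r cosθ/√(L² − r² sin²θ)].
With r = 0.0189 m, L = 0.0709 m, θ = 154.2°: the bracketed kinematic factor |dx/dθ| = 0.0062382 m.
ω = v/|dx/dθ| = 1.34/0.0062382 = 214.8 rad/s.
N = 60ω/(2π) = 2051.2 rpm.

2050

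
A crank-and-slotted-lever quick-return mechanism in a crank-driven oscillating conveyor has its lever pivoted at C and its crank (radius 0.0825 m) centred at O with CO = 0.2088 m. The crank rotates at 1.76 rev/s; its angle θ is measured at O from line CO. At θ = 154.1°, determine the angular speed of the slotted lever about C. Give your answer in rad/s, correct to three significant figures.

4.95

ω = 11.06 rad/s (from 1.76 rev/s).
Crank pin A relative to C: A = (d + r cosθ, r sinθ); lever angle φ = atan2(r sinθ, d + r cosθ).
Differentiating tanφ: φ̇ = rω(d cosθ + r)/(d² + r² + 2dr cosθ).
d² + r² + 2dr cosθ = |CA|² = 0.0194121 m²;  d cosθ + r = -0.10533 m.
|ω_lever| = |0.0825·11.06·-0.10533| / 0.0194121 = 4.9501 rad/s.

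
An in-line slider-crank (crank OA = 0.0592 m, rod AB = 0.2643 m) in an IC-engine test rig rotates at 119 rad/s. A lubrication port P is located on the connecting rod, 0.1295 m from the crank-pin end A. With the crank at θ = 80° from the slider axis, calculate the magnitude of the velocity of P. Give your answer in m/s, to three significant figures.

7.10

ω = 119 rad/s.  Crank-pin speed |V_A| = rω = 7.0448 m/s, perpendicular to OA.
Rod angle: sinφ = −(r/L) sinθ ⇒ φ = -12.743°; ω_rod = −rω cosθ/√(L²−r²sin²θ) = -4.7454 rad/s.
V_P = V_A + ω_rod × AP, with AP = 0.1295 m along the rod.
Components: V_Px = −rω sinθ − a·ω_rod·sinφ = -7.0733 m/s;  V_Py = rω cosθ + a·ω_rod·cosφ = +0.62392 m/s.
|V_P| = √(V_Px² + V_Py²) = 7.1008 m/s.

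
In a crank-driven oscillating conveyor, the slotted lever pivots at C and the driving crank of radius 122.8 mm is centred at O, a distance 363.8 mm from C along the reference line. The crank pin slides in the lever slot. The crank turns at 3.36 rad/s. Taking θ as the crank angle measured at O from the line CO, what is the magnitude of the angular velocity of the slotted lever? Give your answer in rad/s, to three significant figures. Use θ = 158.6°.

1.39

ω = 3.36 rad/s
Crank pin A relative to C: A = (d + r cosθ, r sinθ); lever angle φ = atan2(r sinθ, d + r cosθ).
Differentiating tanφ: φ̇ = rω(d cosθ + r)/(d² + r² + 2dr cosθ).
d² + r² + 2dr cosθ = |CA|² = 0.0642411 m²;  d cosθ + r = -0.21592 m.
|ω_lever| = |0.1228·3.36·-0.21592| / 0.0642411 = 1.3868 rad/s.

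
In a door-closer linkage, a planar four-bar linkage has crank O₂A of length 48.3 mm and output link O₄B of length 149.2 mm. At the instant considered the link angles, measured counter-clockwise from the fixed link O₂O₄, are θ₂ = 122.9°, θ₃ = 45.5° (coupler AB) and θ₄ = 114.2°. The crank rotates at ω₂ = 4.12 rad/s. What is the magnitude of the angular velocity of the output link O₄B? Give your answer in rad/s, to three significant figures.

1.40

ω₂ = 4.12 rad/s
Differentiating the loop-closure r₂e^{iθ₂}+r₃e^{iθ₃}=r₁+r₄e^{iθ₄} gives r₂ω₂e^{iθ₂}+r₃ω₃e^{iθ₃}=r₄ω₄e^{iθ₄}.
Eliminating the other unknown: ω₄ = r₂ω₂ sin(θ₂−θ₃) / [r₄ sin(θ₄−θ₃)].
Numerator sine = +0.97592; denominator sine = +0.93169.
Result = 0.0483·4.12·(+0.97592) / (0.1492·(+0.93169)) = +1.3971 rad/s; magnitude 1.3971 rad/s.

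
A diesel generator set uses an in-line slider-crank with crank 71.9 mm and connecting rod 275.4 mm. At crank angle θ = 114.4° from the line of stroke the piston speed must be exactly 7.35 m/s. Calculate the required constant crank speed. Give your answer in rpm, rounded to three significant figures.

1210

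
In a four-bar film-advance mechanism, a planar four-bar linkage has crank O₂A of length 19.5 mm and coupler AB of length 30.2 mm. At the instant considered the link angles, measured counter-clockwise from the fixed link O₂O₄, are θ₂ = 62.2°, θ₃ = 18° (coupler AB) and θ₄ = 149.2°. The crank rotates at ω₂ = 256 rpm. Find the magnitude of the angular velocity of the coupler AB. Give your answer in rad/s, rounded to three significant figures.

23.0

ω₂ = 26.81 rad/s (from 256 rpm).
Differentiating the loop-closure r₂e^{iθ₂}+r₃e^{iθ₃}=r₁+r₄e^{iθ₄} gives r₂ω₂e^{iθ₂}+r₃ω₃e^{iθ₃}=r₄ω₄e^{iθ₄}.
Eliminating the other unknown: ω₃ = r₂ω₂ sin(θ₄−θ₂) / [r₃ sin(θ₃−θ₄)].
Numerator sine = +0.99863; denominator sine = -0.75241.
Result = 0.0195·26.81·(+0.99863) / (0.0302·(-0.75241)) = -22.974 rad/s; magnitude 22.974 rad/s.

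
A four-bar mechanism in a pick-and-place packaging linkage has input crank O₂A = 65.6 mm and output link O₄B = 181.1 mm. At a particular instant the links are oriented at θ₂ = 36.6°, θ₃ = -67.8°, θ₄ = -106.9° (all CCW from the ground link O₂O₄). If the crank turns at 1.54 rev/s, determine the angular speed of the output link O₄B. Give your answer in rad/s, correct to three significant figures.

5.38

ω₂ = 9.676 rad/s (from 1.54 rev/s).
Differentiating the loop-closure r₂e^{iθ₂}+r₃e^{iθ₃}=r₁+r₄e^{iθ₄} gives r₂ω₂e^{iθ₂}+r₃ω₃e^{iθ₃}=r₄ω₄e^{iθ₄}.
Eliminating the other unknown: ω₄ = r₂ω₂ sin(θ₂−θ₃) / [r₄ sin(θ₄−θ₃)].
Numerator sine = +0.96858; denominator sine = -0.63068.
Result = 0.0656·9.676·(+0.96858) / (0.1811·(-0.63068)) = -5.3829 rad/s; magnitude 5.3829 rad/s.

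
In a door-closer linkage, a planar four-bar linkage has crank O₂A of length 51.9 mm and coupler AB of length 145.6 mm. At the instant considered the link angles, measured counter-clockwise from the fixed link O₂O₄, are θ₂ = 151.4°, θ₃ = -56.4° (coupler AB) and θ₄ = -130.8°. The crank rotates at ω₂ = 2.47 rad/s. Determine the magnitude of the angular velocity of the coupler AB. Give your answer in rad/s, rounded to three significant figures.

0.893

ω₂ = 2.47 rad/s
Differentiating the loop-closure r₂e^{iθ₂}+r₃e^{iθ₃}=r₁+r₄e^{iθ₄} gives r₂ω₂e^{iθ₂}+r₃ω₃e^{iθ₃}=r₄ω₄e^{iθ₄}.
Eliminating the other unknown: ω₃ = r₂ω₂ sin(θ₄−θ₂) / [r₃ sin(θ₃−θ₄)].
Numerator sine = +0.97742; denominator sine = +0.96316.
Result = 0.0519·2.47·(+0.97742) / (0.1456·(+0.96316)) = +0.89348 rad/s; magnitude 0.89348 rad/s.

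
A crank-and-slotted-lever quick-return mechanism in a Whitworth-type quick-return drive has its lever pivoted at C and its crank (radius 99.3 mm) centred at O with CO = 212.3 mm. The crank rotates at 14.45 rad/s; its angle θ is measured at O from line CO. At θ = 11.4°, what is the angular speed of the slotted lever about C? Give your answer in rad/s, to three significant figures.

4.58

ω = 14.45 rad/s
Crank pin A relative to C: A = (d + r cosθ, r sinθ); lever angle φ = atan2(r sinθ, d + r cosθ).
Differentiating tanφ: φ̇ = rω(d cosθ + r)/(d² + r² + 2dr cosθ).
d² + r² + 2dr cosθ = |CA|² = 0.0962627 m²;  d cosθ + r = +0.30741 m.
|ω_lever| = |0.0993·14.45·+0.30741| / 0.0962627 = 4.5823 rad/s.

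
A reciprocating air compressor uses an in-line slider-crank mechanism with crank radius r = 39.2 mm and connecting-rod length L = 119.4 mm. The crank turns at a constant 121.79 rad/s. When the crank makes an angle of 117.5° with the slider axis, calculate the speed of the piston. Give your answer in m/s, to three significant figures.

3.56

ω = 121.8 rad/s
For an in-line slider-crank, x = r cosθ + √(L² − r² sin²θ), so v = −rω sinθ·[1 + r cosθ/√(L² − r² sin²θ)].
With r = 0.0392 m, L = 0.1194 m, θ = 117.5°: √(L² − r² sin²θ) = 0.11422 m.
v = −0.0392·121.8·0.88701·[1 + 0.0392·-0.46175/0.11422] = -3.5637 m/s.
|v| = 3.5637 m/s.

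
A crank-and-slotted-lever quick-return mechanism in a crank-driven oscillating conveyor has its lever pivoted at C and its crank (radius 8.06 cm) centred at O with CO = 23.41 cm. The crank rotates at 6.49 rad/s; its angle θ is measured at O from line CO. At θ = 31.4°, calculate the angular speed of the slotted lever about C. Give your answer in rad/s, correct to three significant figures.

ω = 6.49 rad/s
Crank pin A relative to C: A = (d + r cosθ, r sinθ); lever angle φ = atan2(r sinθ, d + r cosθ).
Differentiating tanφ: φ̇ = rω(d cosθ + r)/(d² + r² + 2dr cosθ).
d² + r² + 2dr cosθ = |CA|² = 0.0935095 m²;  d cosθ + r = +0.28042 m.
|ω_lever| = |0.0806·6.49·+0.28042| / 0.0935095 = 1.5687 rad/s.

1.57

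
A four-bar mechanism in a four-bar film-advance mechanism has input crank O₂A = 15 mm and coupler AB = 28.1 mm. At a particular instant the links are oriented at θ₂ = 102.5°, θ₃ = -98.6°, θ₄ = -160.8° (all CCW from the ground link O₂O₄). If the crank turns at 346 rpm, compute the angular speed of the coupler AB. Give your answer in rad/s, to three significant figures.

21.7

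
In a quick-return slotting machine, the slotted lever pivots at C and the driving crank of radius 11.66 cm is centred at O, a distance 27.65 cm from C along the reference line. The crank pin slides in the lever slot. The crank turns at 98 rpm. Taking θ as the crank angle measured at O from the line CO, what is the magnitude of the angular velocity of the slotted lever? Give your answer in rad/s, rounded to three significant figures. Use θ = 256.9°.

ω = 10.26 rad/s (from 98 rpm).
Crank pin A relative to C: A = (d + r cosθ, r sinθ); lever angle φ = atan2(r sinθ, d + r cosθ).
Differentiating tanφ: φ̇ = rω(d cosθ + r)/(d² + r² + 2dr cosθ).
d² + r² + 2dr cosθ = |CA|² = 0.0754334 m²;  d cosθ + r = +0.053931 m.
|ω_lever| = |0.1166·10.26·+0.053931| / 0.0754334 = 0.85551 rad/s.

0.856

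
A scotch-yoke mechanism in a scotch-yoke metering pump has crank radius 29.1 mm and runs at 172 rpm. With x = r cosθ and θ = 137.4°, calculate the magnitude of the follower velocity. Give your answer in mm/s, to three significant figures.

ω = 18.01 rad/s (from 172 rpm).
x = r cosθ ⇒ ẋ = −rω sinθ.
|v| = rω|sinθ| = 0.0291·18.01·|sin 137.4°| = 0.35478 m/s = 354.78 mm/s.

355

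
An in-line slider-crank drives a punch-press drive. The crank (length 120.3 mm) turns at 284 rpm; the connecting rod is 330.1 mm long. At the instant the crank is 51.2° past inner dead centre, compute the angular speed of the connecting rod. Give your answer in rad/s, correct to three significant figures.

7.08

ω = 29.74 rad/s (converted from 284 rpm).
The rod makes angle φ with the slider axis where L sinφ = r sinθ; differentiating, L cosφ·φ̇ = r ω cosθ.
L cosφ = √(L² − r² sin²θ) = 0.31651 m.
|ω_rod| = r ω |cosθ| / √(L² − r² sin²θ) = 0.1203·29.74·0.62660/0.31651 = 7.0831 rad/s.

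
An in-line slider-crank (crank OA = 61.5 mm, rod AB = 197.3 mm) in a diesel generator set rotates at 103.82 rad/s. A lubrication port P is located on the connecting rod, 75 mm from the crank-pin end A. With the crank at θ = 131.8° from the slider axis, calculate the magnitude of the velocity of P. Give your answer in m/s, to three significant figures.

5.11

ω = 103.8 rad/s.  Crank-pin speed |V_A| = rω = 6.3849 m/s, perpendicular to OA.
Rod angle: sinφ = −(r/L) sinθ ⇒ φ = -13.437°; ω_rod = −rω cosθ/√(L²−r²sin²θ) = +22.177 rad/s.
V_P = V_A + ω_rod × AP, with AP = 0.075 m along the rod.
Components: V_Px = −rω sinθ − a·ω_rod·sinφ = -4.3733 m/s;  V_Py = rω cosθ + a·ω_rod·cosφ = -2.638 m/s.
|V_P| = √(V_Px² + V_Py²) = 5.1073 m/s.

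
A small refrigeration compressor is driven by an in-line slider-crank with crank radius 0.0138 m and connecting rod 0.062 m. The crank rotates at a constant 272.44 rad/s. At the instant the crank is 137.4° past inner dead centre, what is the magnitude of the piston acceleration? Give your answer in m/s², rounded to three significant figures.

ω = 272.4 rad/s
x(θ) = r cosθ + √(L² − r² sin²θ); with ω constant, a = ω²·d²x/dθ².
d²x/dθ² = −r cosθ − r²(cos2θ)/√u − r⁴ sin²2θ/(4u^{3/2}),  u = L² − r² sin²θ = 0.00375675 m².
Substituting r = 0.0138 m, L = 0.062 m, θ = 137.4°: d²x/dθ² = +0.009859 m.
a = ω²·d²x/dθ² = (272.4)²·(+0.009859) = +731.77 m/s²;  |a| = 731.77 m/s².

732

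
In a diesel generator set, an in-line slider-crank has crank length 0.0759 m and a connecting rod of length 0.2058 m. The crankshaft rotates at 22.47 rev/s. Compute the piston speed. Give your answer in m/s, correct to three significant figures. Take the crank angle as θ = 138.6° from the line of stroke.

5.07

ω = 2π·22.5 = 141.2 rad/s
For an in-line slider-crank, x = r cosθ + √(L² − r² sin²θ), so v = −rω sinθ·[1 + r cosθ/√(L² − r² sin²θ)].
With r = 0.0759 m, L = 0.2058 m, θ = 138.6°: √(L² − r² sin²θ) = 0.19959 m.
v = −0.0759·141.2·0.66131·[1 + 0.0759·-0.75011/0.19959] = -5.065 m/s.
|v| = 5.065 m/s.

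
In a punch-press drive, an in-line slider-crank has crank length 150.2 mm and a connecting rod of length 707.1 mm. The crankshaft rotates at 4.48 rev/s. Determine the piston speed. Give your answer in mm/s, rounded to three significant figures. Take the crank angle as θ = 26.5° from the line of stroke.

2250

ω = 2π·4.48 = 28.15 rad/s
For an in-line slider-crank, x = r cosθ + √(L² − r² sin²θ), so v = −rω sinθ·[1 + r cosθ/√(L² − r² sin²θ)].
With r = 0.1502 m, L = 0.7071 m, θ = 26.5°: √(L² − r² sin²θ) = 0.70392 m.
v = −0.1502·28.15·0.44620·[1 + 0.1502·0.89493/0.70392] = -2.2467 m/s.
|v| = 2.2467 m/s = 2246.7 mm/s.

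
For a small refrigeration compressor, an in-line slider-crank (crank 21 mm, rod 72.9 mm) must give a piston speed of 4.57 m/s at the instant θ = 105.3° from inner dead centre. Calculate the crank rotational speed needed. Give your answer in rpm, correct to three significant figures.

For an in-line slider-crank, |v_piston| = rω|sinθ|·[1 + r cosθ/√(L² − r² sin²θ)].
With r = 0.021 m, L = 0.0729 m, θ = 105.3°: the bracketed kinematic factor |dx/dθ| = 0.018653 m.
ω = v/|dx/dθ| = 4.57/0.018653 = 245 rad/s.
N = 60ω/(2π) = 2339.6 rpm.

2340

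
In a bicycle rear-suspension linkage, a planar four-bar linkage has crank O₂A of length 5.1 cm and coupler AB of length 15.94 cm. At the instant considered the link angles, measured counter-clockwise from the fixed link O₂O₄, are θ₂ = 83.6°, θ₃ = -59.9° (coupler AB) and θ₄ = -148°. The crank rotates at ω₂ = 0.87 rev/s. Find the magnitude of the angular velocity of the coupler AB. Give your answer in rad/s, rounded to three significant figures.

ω₂ = 5.466 rad/s (from 0.87 rev/s).
Differentiating the loop-closure r₂e^{iθ₂}+r₃e^{iθ₃}=r₁+r₄e^{iθ₄} gives r₂ω₂e^{iθ₂}+r₃ω₃e^{iθ₃}=r₄ω₄e^{iθ₄}.
Eliminating the other unknown: ω₃ = r₂ω₂ sin(θ₄−θ₂) / [r₃ sin(θ₃−θ₄)].
Numerator sine = +0.78369; denominator sine = +0.99945.
Result = 0.051·5.466·(+0.78369) / (0.1594·(+0.99945)) = +1.3714 rad/s; magnitude 1.3714 rad/s.

1.37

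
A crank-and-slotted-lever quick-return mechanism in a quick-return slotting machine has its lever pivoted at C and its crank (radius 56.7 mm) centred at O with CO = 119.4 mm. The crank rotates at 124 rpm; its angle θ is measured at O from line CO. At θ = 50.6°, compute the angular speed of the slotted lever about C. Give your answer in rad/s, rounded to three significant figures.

ω = 12.99 rad/s (from 124 rpm).
Crank pin A relative to C: A = (d + r cosθ, r sinθ); lever angle φ = atan2(r sinθ, d + r cosθ).
Differentiating tanφ: φ̇ = rω(d cosθ + r)/(d² + r² + 2dr cosθ).
d² + r² + 2dr cosθ = |CA|² = 0.0260655 m²;  d cosθ + r = +0.13249 m.
|ω_lever| = |0.0567·12.99·+0.13249| / 0.0260655 = 3.7423 rad/s.

3.74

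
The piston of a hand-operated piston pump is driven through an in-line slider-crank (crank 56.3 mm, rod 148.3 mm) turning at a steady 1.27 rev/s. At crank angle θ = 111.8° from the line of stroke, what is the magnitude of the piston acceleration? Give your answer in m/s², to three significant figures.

2.36

ω = 2π·1.27 = 7.98 rad/s
x(θ) = r cosθ + √(L² − r² sin²θ); with ω constant, a = ω²·d²x/dθ².
d²x/dθ² = −r cosθ − r²(cos2θ)/√u − r⁴ sin²2θ/(4u^{3/2}),  u = L² − r² sin²θ = 0.0192603 m².
Substituting r = 0.0563 m, L = 0.1483 m, θ = 111.8°: d²x/dθ² = +0.037001 m.
a = ω²·d²x/dθ² = (7.98)²·(+0.037001) = +2.356 m/s²;  |a| = 2.356 m/s².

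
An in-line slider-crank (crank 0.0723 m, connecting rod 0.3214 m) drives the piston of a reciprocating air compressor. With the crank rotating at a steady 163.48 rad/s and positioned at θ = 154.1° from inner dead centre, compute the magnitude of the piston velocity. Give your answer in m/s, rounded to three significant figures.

ω = 163.5 rad/s
For an in-line slider-crank, x = r cosθ + √(L² − r² sin²θ), so v = −rω sinθ·[1 + r cosθ/√(L² − r² sin²θ)].
With r = 0.0723 m, L = 0.3214 m, θ = 154.1°: √(L² − r² sin²θ) = 0.31984 m.
v = −0.0723·163.5·0.43680·[1 + 0.0723·-0.89956/0.31984] = -4.113 m/s.
|v| = 4.113 m/s.

4.11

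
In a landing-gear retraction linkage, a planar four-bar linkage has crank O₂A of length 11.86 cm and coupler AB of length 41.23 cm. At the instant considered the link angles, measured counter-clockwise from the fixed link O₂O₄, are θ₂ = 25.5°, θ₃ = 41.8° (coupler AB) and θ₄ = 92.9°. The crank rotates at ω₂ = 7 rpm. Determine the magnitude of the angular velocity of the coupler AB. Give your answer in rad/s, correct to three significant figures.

0.250

ω₂ = 0.733 rad/s (from 7 rpm).
Differentiating the loop-closure r₂e^{iθ₂}+r₃e^{iθ₃}=r₁+r₄e^{iθ₄} gives r₂ω₂e^{iθ₂}+r₃ω₃e^{iθ₃}=r₄ω₄e^{iθ₄}.
Eliminating the other unknown: ω₃ = r₂ω₂ sin(θ₄−θ₂) / [r₃ sin(θ₃−θ₄)].
Numerator sine = +0.92321; denominator sine = -0.77824.
Result = 0.1186·0.733·(+0.92321) / (0.4123·(-0.77824)) = -0.25014 rad/s; magnitude 0.25014 rad/s.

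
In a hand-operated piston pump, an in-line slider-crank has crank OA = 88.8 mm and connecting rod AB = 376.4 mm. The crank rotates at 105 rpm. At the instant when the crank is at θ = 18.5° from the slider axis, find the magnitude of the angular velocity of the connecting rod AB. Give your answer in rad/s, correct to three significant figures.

ω = 11 rad/s (converted from 105 rpm).
The rod makes angle φ with the slider axis where L sinφ = r sinθ; differentiating, L cosφ·φ̇ = r ω cosθ.
L cosφ = √(L² − r² sin²θ) = 0.37534 m.
|ω_rod| = r ω |cosθ| / √(L² − r² sin²θ) = 0.0888·11·0.94832/0.37534 = 2.4669 rad/s.

2.47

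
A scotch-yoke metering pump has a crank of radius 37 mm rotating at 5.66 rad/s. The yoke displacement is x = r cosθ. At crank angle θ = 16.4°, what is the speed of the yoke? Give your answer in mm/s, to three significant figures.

59.1

ω = 5.66 rad/s
x = r cosθ ⇒ ẋ = −rω sinθ.
|v| = rω|sinθ| = 0.037·5.66·|sin 16.4°| = 0.059128 m/s = 59.128 mm/s.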